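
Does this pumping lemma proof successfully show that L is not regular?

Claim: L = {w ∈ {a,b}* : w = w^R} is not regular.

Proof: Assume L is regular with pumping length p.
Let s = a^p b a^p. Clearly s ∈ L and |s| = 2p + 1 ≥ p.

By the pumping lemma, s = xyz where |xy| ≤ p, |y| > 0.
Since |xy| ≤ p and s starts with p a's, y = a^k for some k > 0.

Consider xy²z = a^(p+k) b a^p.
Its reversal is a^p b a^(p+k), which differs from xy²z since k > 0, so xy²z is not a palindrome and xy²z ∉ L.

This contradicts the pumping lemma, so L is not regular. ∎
The proof is correct.

This proof is valid because:
1. s = a^p b a^p is in L and is chosen in terms of p, so |s| ≥ p holds for every p
2. The decomposition analysis is correct: |xy| ≤ p forces y to lie inside the leading a's
3. The contradiction is valid: a^(p+k) b a^p has more a's before the b than after it, so it is not a palindrome
4. The conclusion follows logically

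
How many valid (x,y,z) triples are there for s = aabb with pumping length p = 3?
6

For s = 'aabb' with pumping length p = 3:

Constraints: |xy| ≤ 3, |y| > 0

Valid decompositions (|xy| ≤ p, |y| ≥ 1):
  • x='', y='a', z='abb'
  • x='a', y='a', z='bb'
  • x='', y='aa', z='bb'
  • x='aa', y='b', z='b'
  • x='a', y='ab', z='b'
  • x='', y='aab', z='b'

Total count: 6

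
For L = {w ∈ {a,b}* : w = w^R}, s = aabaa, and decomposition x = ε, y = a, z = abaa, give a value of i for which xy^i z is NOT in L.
i = 0

xy⁰z = ε · ε · abaa = abaa; abaa reversed is aaba ≠ abaa, so it is not a palindrome and is not in L.
(Other choices also work, e.g. i = 2, 3; only i = 1 is guaranteed to stay in L since xy¹z = s.)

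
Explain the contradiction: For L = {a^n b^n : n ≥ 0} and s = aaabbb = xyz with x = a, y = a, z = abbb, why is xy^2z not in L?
xy²z = aaaabbb ∉ L

Pumping with i = 2 replaces y = a by y² = aa:
- Original: s = xyz = aaabbb; aaabbb = a^3 b^3 has equal counts (3 = 3), so it is in L
- Pumped: xy²z = a · aa · abbb = aaaabbb
- aaaabbb has 4 a's and 3 b's; 4 ≠ 3, so it is not in L

The pumping lemma would require xy²z ∈ L, so this decomposition yields a contradiction.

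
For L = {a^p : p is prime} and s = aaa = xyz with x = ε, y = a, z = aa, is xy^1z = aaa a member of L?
Yes

xy¹z = ε · a · aa = aaa.
aaa has length 3, which is prime, so it is in L.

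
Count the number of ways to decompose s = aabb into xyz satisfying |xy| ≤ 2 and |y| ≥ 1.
3

For s = 'aabb' with pumping length p = 2:

Constraints: |xy| ≤ 2, |y| > 0

Valid decompositions (|xy| ≤ p, |y| ≥ 1):
  • x='', y='a', z='abb'
  • x='a', y='a', z='bb'
  • x='', y='aa', z='bb'

Total count: 3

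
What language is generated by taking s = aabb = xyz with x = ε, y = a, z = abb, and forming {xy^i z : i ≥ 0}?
{xy^i z : i ≥ 0} = {a^(i+1) b^2 : i ≥ 0} = {abb, aabb, aaabb, ...}

With x = ε, y = a, z = abb: Starting with aabb and pumping the first 'a' (z = abb keeps the second 'a'), we get strings with i+1 a's followed by 2 b's for i = 0, 1, 2, ...; note bb is not produced because z always contributes one a.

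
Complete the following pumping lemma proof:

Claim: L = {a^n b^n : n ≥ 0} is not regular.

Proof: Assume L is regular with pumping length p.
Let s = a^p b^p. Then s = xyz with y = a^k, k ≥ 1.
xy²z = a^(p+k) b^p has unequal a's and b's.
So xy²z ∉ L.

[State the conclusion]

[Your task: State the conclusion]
This contradicts the pumping lemma for regular languages,
which guarantees xy^i z ∈ L for all i ≥ 0.

Since our assumption that L is regular leads to a contradiction,
we conclude that L = {a^n b^n : n ≥ 0} is NOT regular. ∎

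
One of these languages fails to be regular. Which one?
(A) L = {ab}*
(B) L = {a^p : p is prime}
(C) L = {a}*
(B) {a^p : p is prime}

(B) L = {a^p : p is prime} is NOT regular.

The pumping lemma can be used to prove this:
After pumping, the length becomes composite

The other languages are regular because they can be recognized by finite automata.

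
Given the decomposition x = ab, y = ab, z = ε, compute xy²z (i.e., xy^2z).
ababab

Given x = 'ab', y = 'ab', z = '' and i = 2:

xy^2z = x + y·y·...·y (2 times) + z
       = 'ab' + 'ab'^2 + ''
       = 'ab' + 'abab' + ''
       = 'ababab'

The pumped string is 'ababab' with length 6.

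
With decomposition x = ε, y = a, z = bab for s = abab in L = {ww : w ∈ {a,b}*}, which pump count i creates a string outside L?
i = 0

xy⁰z = ε · ε · bab = bab; bab has odd length 3, so it cannot be written as ww and is not in L.
(Other choices also work, e.g. i = 2, 3; only i = 1 is guaranteed to stay in L since xy¹z = s.)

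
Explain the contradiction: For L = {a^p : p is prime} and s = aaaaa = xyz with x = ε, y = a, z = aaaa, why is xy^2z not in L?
xy²z = aaaaaa ∉ L

Pumping with i = 2 replaces y = a by y² = aa:
- Original: s = xyz = aaaaa; aaaaa has length 5, which is prime, so it is in L
- Pumped: xy²z = ε · aa · aaaa = aaaaaa
- aaaaaa has length 6 = 2 × 3, which is not prime, so it is not in L

The pumping lemma would require xy²z ∈ L, so this decomposition yields a contradiction.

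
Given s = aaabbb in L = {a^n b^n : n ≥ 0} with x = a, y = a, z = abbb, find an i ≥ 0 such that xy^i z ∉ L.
i = 2

xy²z = a · aa · abbb = aaaabbb; aaaabbb has 4 a's and 3 b's; 4 ≠ 3, so it is not in L.
(Other choices also work, e.g. i = 0, 3; only i = 1 is guaranteed to stay in L since xy¹z = s.)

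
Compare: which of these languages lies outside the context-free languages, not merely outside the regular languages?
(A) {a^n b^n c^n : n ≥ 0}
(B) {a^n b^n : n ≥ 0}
(A) {a^n b^n c^n : n ≥ 0}

(A) {a^n b^n c^n : n ≥ 0} requires the CFL pumping lemma.

- {a^n b^n : n ≥ 0} is context-free (but not regular)
  • Can be shown non-regular with the regular pumping lemma
  • After pumping, the number of a's and b's become unequal

- {a^n b^n c^n : n ≥ 0} is NOT context-free
  • Requires the CFL pumping lemma to prove
  • Cannot maintain three equal counts simultaneously

The CFL pumping lemma is "stronger" in that it can prove non-membership
in the larger class of context-free languages.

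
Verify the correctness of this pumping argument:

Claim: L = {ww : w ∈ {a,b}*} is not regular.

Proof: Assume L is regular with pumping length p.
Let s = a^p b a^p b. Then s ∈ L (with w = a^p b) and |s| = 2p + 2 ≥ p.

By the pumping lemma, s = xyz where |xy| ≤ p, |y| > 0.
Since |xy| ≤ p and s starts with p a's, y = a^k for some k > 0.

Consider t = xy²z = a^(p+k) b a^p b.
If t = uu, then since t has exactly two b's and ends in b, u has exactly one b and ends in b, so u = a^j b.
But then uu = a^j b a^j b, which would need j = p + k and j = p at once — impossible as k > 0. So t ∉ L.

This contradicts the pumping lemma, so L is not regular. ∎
The proof is correct.

This proof is valid because:
1. s = a^p b a^p b is in L and is chosen in terms of p, so |s| ≥ p holds for every p
2. The decomposition analysis is correct: |xy| ≤ p forces y to lie inside the leading a's
3. The contradiction is valid: the argument shows a^(p+k) b a^p b cannot be split into two equal halves
4. The conclusion follows logically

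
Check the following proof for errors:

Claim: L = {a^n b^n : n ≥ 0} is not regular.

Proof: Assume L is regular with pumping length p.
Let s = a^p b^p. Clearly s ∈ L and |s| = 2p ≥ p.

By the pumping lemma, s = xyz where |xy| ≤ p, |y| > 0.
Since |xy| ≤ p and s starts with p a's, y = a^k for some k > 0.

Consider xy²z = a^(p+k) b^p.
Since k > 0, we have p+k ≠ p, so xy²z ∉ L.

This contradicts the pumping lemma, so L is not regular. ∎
The proof is correct.

This proof is valid because:
1. The string s = a^p b^p is correctly in L
2. The decomposition analysis is correct: y must consist only of a's
3. The contradiction is valid: pumping increases a's but not b's
4. The conclusion follows logically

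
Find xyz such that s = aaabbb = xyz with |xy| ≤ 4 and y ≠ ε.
x = '', y = 'aaa', z = 'bbb'

For s = aaabbb and p = 4, one valid decomposition is:
- x = '' (length 0)
- y = 'aaa' (length 3)
- z = 'bbb' (length 3)

Verification:
- xyz = '' + 'aaa' + 'bbb' = aaabbb ✓
- |xy| = 3 ≤ 4 ✓
- |y| = 3 > 0 ✓

All pumping lemma constraints are satisfied.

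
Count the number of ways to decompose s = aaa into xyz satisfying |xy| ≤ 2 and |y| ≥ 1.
3

For s = 'aaa' with pumping length p = 2:

Constraints: |xy| ≤ 2, |y| > 0

Valid decompositions (|xy| ≤ p, |y| ≥ 1):
  • x='', y='a', z='aa'
  • x='a', y='a', z='a'
  • x='', y='aa', z='a'

Total count: 3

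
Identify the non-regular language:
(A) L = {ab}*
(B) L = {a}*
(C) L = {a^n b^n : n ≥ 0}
(C) {a^n b^n : n ≥ 0}

(C) L = {a^n b^n : n ≥ 0} is NOT regular.

The pumping lemma can be used to prove this:
After pumping, the number of a's and b's become unequal

The other languages are regular because they can be recognized by finite automata.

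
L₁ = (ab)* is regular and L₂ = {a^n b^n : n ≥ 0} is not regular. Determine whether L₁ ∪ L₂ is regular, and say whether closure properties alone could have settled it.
No — L₁ ∪ L₂ is not regular.

Let U = (ab)* ∪ {a^n b^n}. If U were regular, then U ∩ aa*bb* would be regular (closure under intersection with a regular language). But (ab)* ∩ aa*bb* = {ab} and {a^n b^n} ∩ aa*bb* = {a^n b^n : n ≥ 1}, so U ∩ aa*bb* = {a^n b^n : n ≥ 1}, which is not regular. Hence U is not regular.

Note that the bare facts "L₁ regular, L₂ non-regular" do not settle the question by themselves: the closure of regular languages under ∪, ∩, complement and difference applies only when BOTH operands are regular. With a non-regular operand the result can come out regular or non-regular depending on the specific languages, so one has to work out L₁ ∪ L₂ for this particular pair, as above.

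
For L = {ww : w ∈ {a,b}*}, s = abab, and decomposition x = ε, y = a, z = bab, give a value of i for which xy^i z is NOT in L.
i = 2

xy²z = ε · aa · bab = aabab; aabab has odd length 5, so it cannot be written as ww and is not in L.
(Other choices also work, e.g. i = 0, 3; only i = 1 is guaranteed to stay in L since xy¹z = s.)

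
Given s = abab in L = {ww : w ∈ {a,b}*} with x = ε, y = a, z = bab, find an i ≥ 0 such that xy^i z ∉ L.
i = 2

xy²z = ε · aa · bab = aabab; aabab has odd length 5, so it cannot be written as ww and is not in L.
(Other choices also work, e.g. i = 0, 3; only i = 1 is guaranteed to stay in L since xy¹z = s.)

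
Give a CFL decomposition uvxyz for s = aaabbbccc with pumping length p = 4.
u='aa', v='a', x='bb', y='b', z='ccc'

For s = aaabbbccc with pumping length p = 4:

One valid decomposition:
- u = 'aa'
- v = 'a'
- x = 'bb'
- y = 'b'
- z = 'ccc'

Verification:
- uvxyz = 'aa' + 'a' + 'bb' + 'b' + 'ccc' = aaabbbccc ✓
- |vxy| = |'abbb'| = 4 ≤ 4 ✓
- |vy| = |'ab'| = 2 > 0 ✓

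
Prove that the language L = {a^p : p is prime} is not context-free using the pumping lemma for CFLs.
Assume for contradiction that L is context-free, and let p ≥ 1 be the pumping length given by the pumping lemma for CFLs.
Choose a prime q with q ≥ p and let s = a^q. Then s ∈ L and |s| = q ≥ p.
By the CFL pumping lemma, s = uvxyz for some u, v, x, y, z with |vxy| ≤ p, |vy| ≥ 1, and uv^i xy^i z ∈ L for every i ≥ 0.
All symbols are a's, so only lengths matter: let k = |vy|, with 1 ≤ k ≤ p. Then |uv^i xy^i z| = q + (i − 1)k.

Take i = q + 1: the length is q + qk = q(k + 1).
Both factors satisfy q ≥ 2 and k + 1 ≥ 2, so q(k + 1) is composite and uv^(q+1) xy^(q+1) z ∉ L.

This contradicts the CFL pumping lemma, which requires uv^i xy^i z ∈ L for all i ≥ 0.
Hence L = {a^p : p is prime} is not context-free. ∎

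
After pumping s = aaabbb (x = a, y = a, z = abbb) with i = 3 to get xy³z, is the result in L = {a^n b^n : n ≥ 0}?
No

xy³z = a · aaa · abbb = aaaaabbb.
aaaaabbb has 5 a's and 3 b's; 5 ≠ 3, so it is not in L.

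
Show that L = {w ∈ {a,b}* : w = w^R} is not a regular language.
Assume for contradiction that L is regular, and let p ≥ 1 be the pumping length given by the pumping lemma.
Choose s = a^p b a^p. Then s ∈ L (it reads the same in both directions) and |s| = 2p + 1 ≥ p.
By the pumping lemma, s = xyz for some x, y, z with |xy| ≤ p, |y| ≥ 1, and xy^i z ∈ L for every i ≥ 0.
Since |xy| ≤ p and the first p symbols of s are all a's, y = a^k for some k with 1 ≤ k ≤ p.

Take i = 0: xy⁰z = a^(p − k) b a^p.
Its reversal is a^p b a^(p − k). These differ because the block of a's before the unique b has length p − k in one and p in the other, and p − k ≠ p since k ≥ 1. So xy⁰z is not a palindrome, i.e. xy⁰z ∉ L.

This contradicts the pumping lemma, which requires xy^i z ∈ L for all i ≥ 0.
Hence L = {w ∈ {a,b}* : w = w^R} is not regular. ∎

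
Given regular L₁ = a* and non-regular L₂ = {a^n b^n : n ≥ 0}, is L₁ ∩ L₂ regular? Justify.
Yes — L₁ ∩ L₂ is regular.

A string of a* contains no b's, and the only string of {a^n b^n} with no b's is ε (n = 0). So L₁ ∩ L₂ = {ε}, a finite language, which is regular.

Note that the bare facts "L₁ regular, L₂ non-regular" do not settle the question by themselves: the closure of regular languages under ∪, ∩, complement and difference applies only when BOTH operands are regular. With a non-regular operand the result can come out regular or non-regular depending on the specific languages, so one has to work out L₁ ∩ L₂ for this particular pair, as above.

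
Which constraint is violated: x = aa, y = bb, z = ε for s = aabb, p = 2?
Violated: |xy| ≤ p

The decomposition x = aa, y = bb, z = ε for s = aabb with p = 2
violates the constraint: |xy| ≤ p

|xy| = |aabb| = 4 > 2 = p. The decomposition puts too many characters in xy.

Pumping lemma constraints:
1. xyz = s (decomposition is valid)
2. |xy| ≤ p
3. |y| > 0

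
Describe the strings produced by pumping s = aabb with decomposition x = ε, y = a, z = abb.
{xy^i z : i ≥ 0} = {a^(i+1) b^2 : i ≥ 0} = {abb, aabb, aaabb, ...}

With x = ε, y = a, z = abb: Starting with aabb and pumping the first 'a' (z = abb keeps the second 'a'), we get strings with i+1 a's followed by 2 b's for i = 0, 1, 2, ...; note bb is not produced because z always contributes one a.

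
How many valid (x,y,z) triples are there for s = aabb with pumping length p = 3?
6

For s = 'aabb' with pumping length p = 3:

Constraints: |xy| ≤ 3, |y| > 0

Valid decompositions (|xy| ≤ p, |y| ≥ 1):
  • x='', y='a', z='abb'
  • x='a', y='a', z='bb'
  • x='', y='aa', z='bb'
  • x='aa', y='b', z='b'
  • x='a', y='ab', z='b'
  • x='', y='aab', z='b'

Total count: 6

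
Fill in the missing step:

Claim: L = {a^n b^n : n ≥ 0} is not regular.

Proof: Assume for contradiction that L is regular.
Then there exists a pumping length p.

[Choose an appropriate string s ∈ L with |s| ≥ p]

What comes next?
s = a^p b^p

This string is in L (has equal a's and b's) and has length 2p ≥ p.
Any decomposition xyz with |xy| ≤ p means y consists only of a's,
so pumping will unbalance the counts.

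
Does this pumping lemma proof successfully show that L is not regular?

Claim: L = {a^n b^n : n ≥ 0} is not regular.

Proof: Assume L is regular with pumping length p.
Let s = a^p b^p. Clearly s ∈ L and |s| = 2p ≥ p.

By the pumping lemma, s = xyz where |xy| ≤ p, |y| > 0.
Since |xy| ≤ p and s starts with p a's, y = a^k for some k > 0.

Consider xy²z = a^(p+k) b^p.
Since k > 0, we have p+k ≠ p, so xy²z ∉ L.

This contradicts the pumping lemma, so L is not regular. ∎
The proof is correct.

This proof is valid because:
1. The string s = a^p b^p is correctly in L
2. The decomposition analysis is correct: y must consist only of a's
3. The contradiction is valid: pumping increases a's but not b's
4. The conclusion follows logically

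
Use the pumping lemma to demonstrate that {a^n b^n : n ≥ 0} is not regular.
Assume for contradiction that L is regular, and let p ≥ 1 be the pumping length given by the pumping lemma.
Choose s = a^p b^p. Then s ∈ L and |s| = 2p ≥ p.
By the pumping lemma, s = xyz for some x, y, z with |xy| ≤ p, |y| ≥ 1, and xy^i z ∈ L for every i ≥ 0.
Since |xy| ≤ p and the first p symbols of s are all a's, we must have y = a^k for some k with 1 ≤ k ≤ p.

Take i = 2: xy²z = a^(p + k) b^p.
This string has p + k a's but p b's, and p + k > p because k ≥ 1. So xy²z ∉ L.

This contradicts the pumping lemma, which requires xy^i z ∈ L for all i ≥ 0.
Hence L = {a^n b^n : n ≥ 0} is not regular. ∎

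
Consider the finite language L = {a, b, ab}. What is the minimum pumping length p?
p = 3

For a finite language L, the pumping lemma holds vacuously if p > max|s| for s ∈ L.

The longest string in L = {a, b, ab} has length 2.
If p = 3, then no string s ∈ L has |s| ≥ p, so the condition is vacuously true.

The minimum pumping length is p = 3.

Why no smaller p works: for any p ≤ 2, the longest string s ∈ L has |s| = 2 ≥ p, so it would
have to be pumpable; but pumping up (i = 2, 3, ...) produces ever longer strings, which cannot all lie in the
finite language L. So the pumping property fails for every p ≤ 2.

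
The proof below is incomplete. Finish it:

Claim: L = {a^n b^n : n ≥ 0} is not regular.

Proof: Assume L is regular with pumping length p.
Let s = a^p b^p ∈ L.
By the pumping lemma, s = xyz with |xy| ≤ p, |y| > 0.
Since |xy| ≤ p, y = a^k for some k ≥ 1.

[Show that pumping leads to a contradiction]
Consider xy²z = a^(p+k) b^p.

Since k ≥ 1, we have p + k > p.
So xy²z has more a's than b's: (p+k) a's vs p b's.
This means xy²z ∉ L because a^n b^n requires equal counts.

This contradicts the pumping lemma which states xy²z ∈ L.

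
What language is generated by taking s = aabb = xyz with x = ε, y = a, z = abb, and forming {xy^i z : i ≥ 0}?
{xy^i z : i ≥ 0} = {a^(i+1) b^2 : i ≥ 0} = {abb, aabb, aaabb, ...}

With x = ε, y = a, z = abb: Starting with aabb and pumping the first 'a' (z = abb keeps the second 'a'), we get strings with i+1 a's followed by 2 b's for i = 0, 1, 2, ...; note bb is not produced because z always contributes one a.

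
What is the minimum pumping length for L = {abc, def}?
p = 4

For a finite language L, the pumping lemma holds vacuously if p > max|s| for s ∈ L.

The longest string in L = {abc, def} has length 3.
If p = 4, then no string s ∈ L has |s| ≥ p, so the condition is vacuously true.

The minimum pumping length is p = 4.

Why no smaller p works: for any p ≤ 3, the longest string s ∈ L has |s| = 3 ≥ p, so it would
have to be pumpable; but pumping up (i = 2, 3, ...) produces ever longer strings, which cannot all lie in the
finite language L. So the pumping property fails for every p ≤ 3.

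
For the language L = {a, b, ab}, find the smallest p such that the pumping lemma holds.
p = 3

For a finite language L, the pumping lemma holds vacuously if p > max|s| for s ∈ L.

The longest string in L = {a, b, ab} has length 2.
If p = 3, then no string s ∈ L has |s| ≥ p, so the condition is vacuously true.

The minimum pumping length is p = 3.

Why no smaller p works: for any p ≤ 2, the longest string s ∈ L has |s| = 2 ≥ p, so it would
have to be pumpable; but pumping up (i = 2, 3, ...) produces ever longer strings, which cannot all lie in the
finite language L. So the pumping property fails for every p ≤ 2.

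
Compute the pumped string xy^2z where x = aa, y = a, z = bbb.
aaaabbb

Given x = 'aa', y = 'a', z = 'bbb' and i = 2:

xy^2z = x + y·y·...·y (2 times) + z
       = 'aa' + 'a'^2 + 'bbb'
       = 'aa' + 'aa' + 'bbb'
       = 'aaaabbb'

The pumped string is 'aaaabbb' with length 7.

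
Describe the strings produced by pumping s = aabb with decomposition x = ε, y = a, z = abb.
{xy^i z : i ≥ 0} = {a^(i+1) b^2 : i ≥ 0} = {abb, aabb, aaabb, ...}

With x = ε, y = a, z = abb: Starting with aabb and pumping the first 'a' (z = abb keeps the second 'a'), we get strings with i+1 a's followed by 2 b's for i = 0, 1, 2, ...; note bb is not produced because z always contributes one a.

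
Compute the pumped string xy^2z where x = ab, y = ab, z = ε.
ababab

Given x = 'ab', y = 'ab', z = '' and i = 2:

xy^2z = x + y·y·...·y (2 times) + z
       = 'ab' + 'ab'^2 + ''
       = 'ab' + 'abab' + ''
       = 'ababab'

The pumped string is 'ababab' with length 6.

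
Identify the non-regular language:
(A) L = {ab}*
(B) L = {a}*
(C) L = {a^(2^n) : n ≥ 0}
(C) {a^(2^n) : n ≥ 0}

(C) L = {a^(2^n) : n ≥ 0} is NOT regular.

The pumping lemma can be used to prove this:
After pumping, length is no longer a power of 2

The other languages are regular because they can be recognized by finite automata.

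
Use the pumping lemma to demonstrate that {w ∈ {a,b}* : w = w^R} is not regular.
Assume for contradiction that L is regular, and let p ≥ 1 be the pumping length given by the pumping lemma.
Choose s = a^p b a^p. Then s ∈ L (it reads the same in both directions) and |s| = 2p + 1 ≥ p.
By the pumping lemma, s = xyz for some x, y, z with |xy| ≤ p, |y| ≥ 1, and xy^i z ∈ L for every i ≥ 0.
Since |xy| ≤ p and the first p symbols of s are all a's, y = a^k for some k with 1 ≤ k ≤ p.

Take i = 0: xy⁰z = a^(p − k) b a^p.
Its reversal is a^p b a^(p − k). These differ because the block of a's before the unique b has length p − k in one and p in the other, and p − k ≠ p since k ≥ 1. So xy⁰z is not a palindrome, i.e. xy⁰z ∉ L.

This contradicts the pumping lemma, which requires xy^i z ∈ L for all i ≥ 0.
Hence L = {w ∈ {a,b}* : w = w^R} is not regular. ∎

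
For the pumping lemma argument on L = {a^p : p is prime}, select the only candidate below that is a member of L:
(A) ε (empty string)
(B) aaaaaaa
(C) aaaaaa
(B) aaaaaaa

The pumping lemma is applied to a string s that lies in L, so first check membership of each option:
- (A) ε has length 0, which is not prime, so it is not in L ✗
- (B) aaaaaaa has length 7, which is prime, so it is in L ✓
- (C) aaaaaa has length 6 = 2 × 3, which is not prime, so it is not in L ✗

Only (B) aaaaaaa is in L, so it is the only candidate that could play the role of s.
(In a complete proof one picks s in terms of the pumping length p so that |s| ≥ p is guaranteed; a fixed string like aaaaaaa illustrates the shape of such an s.)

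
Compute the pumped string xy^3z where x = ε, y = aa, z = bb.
aaaaaabb

Given x = '', y = 'aa', z = 'bb' and i = 3:

xy^3z = x + y·y·...·y (3 times) + z
       = '' + 'aa'^3 + 'bb'
       = '' + 'aaaaaa' + 'bb'
       = 'aaaaaabb'

The pumped string is 'aaaaaabb' with length 8.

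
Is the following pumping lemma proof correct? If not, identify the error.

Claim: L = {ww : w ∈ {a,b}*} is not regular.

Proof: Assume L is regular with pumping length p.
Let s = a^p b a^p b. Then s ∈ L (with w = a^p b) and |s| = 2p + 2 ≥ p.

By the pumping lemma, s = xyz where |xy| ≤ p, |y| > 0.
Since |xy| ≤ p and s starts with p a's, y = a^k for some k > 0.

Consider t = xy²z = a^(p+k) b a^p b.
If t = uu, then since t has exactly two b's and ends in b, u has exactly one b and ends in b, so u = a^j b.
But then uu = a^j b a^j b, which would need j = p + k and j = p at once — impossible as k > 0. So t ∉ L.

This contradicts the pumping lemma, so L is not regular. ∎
The proof is correct.

This proof is valid because:
1. s = a^p b a^p b is in L and is chosen in terms of p, so |s| ≥ p holds for every p
2. The decomposition analysis is correct: |xy| ≤ p forces y to lie inside the leading a's
3. The contradiction is valid: the argument shows a^(p+k) b a^p b cannot be split into two equal halves
4. The conclusion follows logically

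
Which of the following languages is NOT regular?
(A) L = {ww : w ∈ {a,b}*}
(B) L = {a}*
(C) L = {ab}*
(A) {ww : w ∈ {a,b}*}

(A) L = {ww : w ∈ {a,b}*} is NOT regular.

The pumping lemma can be used to prove this:
After pumping, the two halves no longer match

The other languages are regular because they can be recognized by finite automata.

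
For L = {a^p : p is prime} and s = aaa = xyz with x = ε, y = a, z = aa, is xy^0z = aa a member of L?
Yes

xy⁰z = ε · ε · aa = aa.
aa has length 2, which is prime, so it is in L.
(A single pumped string landing in L is not a contradiction by itself; a non-regularity proof needs some i for which xy^i z ∉ L, for every admissible decomposition.)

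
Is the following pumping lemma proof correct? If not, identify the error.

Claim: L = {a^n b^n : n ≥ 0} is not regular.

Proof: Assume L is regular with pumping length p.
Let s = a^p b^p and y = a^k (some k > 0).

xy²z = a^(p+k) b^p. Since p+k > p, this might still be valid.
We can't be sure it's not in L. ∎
The proof is INCORRECT.

Error: The conclusion is wrong.
xy²z = a^(p+k) b^p is definitely NOT in L because the number of a's (p+k) ≠ number of b's (p).
The proof incorrectly doubts what is actually a valid contradiction.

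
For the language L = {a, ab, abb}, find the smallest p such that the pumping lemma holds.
p = 4

For a finite language L, the pumping lemma holds vacuously if p > max|s| for s ∈ L.

The longest string in L = {a, ab, abb} has length 3.
If p = 4, then no string s ∈ L has |s| ≥ p, so the condition is vacuously true.

The minimum pumping length is p = 4.

Why no smaller p works: for any p ≤ 3, the longest string s ∈ L has |s| = 3 ≥ p, so it would
have to be pumpable; but pumping up (i = 2, 3, ...) produces ever longer strings, which cannot all lie in the
finite language L. So the pumping property fails for every p ≤ 3.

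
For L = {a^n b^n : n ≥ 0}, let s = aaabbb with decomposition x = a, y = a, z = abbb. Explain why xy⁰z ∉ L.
xy⁰z = aabbb ∉ L

Pumping with i = 0 replaces y = a by y⁰ = ε:
- Original: s = xyz = aaabbb; aaabbb = a^3 b^3 has equal counts (3 = 3), so it is in L
- Pumped: xy⁰z = a · ε · abbb = aabbb
- aabbb has 2 a's and 3 b's; 2 ≠ 3, so it is not in L

The pumping lemma would require xy⁰z ∈ L, so this decomposition yields a contradiction.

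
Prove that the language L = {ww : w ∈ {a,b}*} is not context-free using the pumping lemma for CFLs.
Assume for contradiction that L is context-free, and let p ≥ 1 be the pumping length given by the pumping lemma for CFLs.
Choose s = a^p b^p a^p b^p. Then s ∈ L (take w = a^p b^p) and |s| = 4p ≥ p.
By the CFL pumping lemma, s = uvxyz for some u, v, x, y, z with |vxy| ≤ p, |vy| ≥ 1, and uv^i xy^i z ∈ L for every i ≥ 0.

Write s as four blocks A₁ B₁ A₂ B₂ with A₁ = A₂ = a^p and B₁ = B₂ = b^p. Since |vxy| ≤ p, the window vxy lies inside at most two adjacent blocks. Take i = 0 and let t = uxz, so |t| = 4p − |vy| with 1 ≤ |vy| ≤ p. If |t| is odd, t ∉ L immediately, so assume |vy| is even (hence |vy| ≥ 2) and |t|/2 = 2p − |vy|/2, which satisfies p ≤ |t|/2 ≤ 2p − 1.

Case 1 (vxy inside A₁B₁): t = a^(p−j) b^(p−l) a^p b^p with j + l = |vy|. The second half of t has length < 2p, so it is a suffix of the trailing a^p b^p and ends in b; the first half is a^(p−j) b^(p−l) a^((j+l)/2), which ends in a because (j+l)/2 ≥ 1. The halves differ, so t ∉ L.

Case 2 (vxy inside B₁A₂, straddling the middle): t = a^p b^(p−j) a^(p−l) b^p with j + l = |vy|. If t = ww, then w is a prefix of t of length ≥ p, so w begins with a^p; and w is a suffix of t of length ≥ p, so w ends with b^p. That forces |w| ≥ 2p, contradicting |w| = |t|/2 ≤ 2p − 1. So t ∉ L.

Case 3 (vxy inside A₂B₂): t = a^p b^p a^(p−j) b^(p−l) with j + l = |vy|. The first half of t is a prefix of a^p b^p, so it begins with a; the second half is b^((j+l)/2) a^(p−j) b^(p−l), which begins with b. The halves differ, so t ∉ L.

In every case uv⁰xy⁰z = uxz ∉ L.

This contradicts the CFL pumping lemma, which requires uv^i xy^i z ∈ L for all i ≥ 0.
Hence L = {ww : w ∈ {a,b}*} is not context-free. ∎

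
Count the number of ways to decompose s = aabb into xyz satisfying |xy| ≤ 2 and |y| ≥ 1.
3

For s = 'aabb' with pumping length p = 2:

Constraints: |xy| ≤ 2, |y| > 0

Valid decompositions (|xy| ≤ p, |y| ≥ 1):
  • x='', y='a', z='abb'
  • x='a', y='a', z='bb'
  • x='', y='aa', z='bb'

Total count: 3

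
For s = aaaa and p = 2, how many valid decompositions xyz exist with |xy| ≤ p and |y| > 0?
3

For s = 'aaaa' with pumping length p = 2:

Constraints: |xy| ≤ 2, |y| > 0

Valid decompositions (|xy| ≤ p, |y| ≥ 1):
  • x='', y='a', z='aaa'
  • x='a', y='a', z='aa'
  • x='', y='aa', z='aa'

Total count: 3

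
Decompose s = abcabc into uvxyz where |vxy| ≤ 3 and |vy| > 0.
u='ab', v='c', x='a', y='b', z='c'

For s = abcabc with pumping length p = 3:

One valid decomposition:
- u = 'ab'
- v = 'c'
- x = 'a'
- y = 'b'
- z = 'c'

Verification:
- uvxyz = 'ab' + 'c' + 'a' + 'b' + 'c' = abcabc ✓
- |vxy| = |'cab'| = 3 ≤ 3 ✓
- |vy| = |'cb'| = 2 > 0 ✓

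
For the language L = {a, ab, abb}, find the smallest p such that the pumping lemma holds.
p = 4

For a finite language L, the pumping lemma holds vacuously if p > max|s| for s ∈ L.

The longest string in L = {a, ab, abb} has length 3.
If p = 4, then no string s ∈ L has |s| ≥ p, so the condition is vacuously true.

The minimum pumping length is p = 4.

Why no smaller p works: for any p ≤ 3, the longest string s ∈ L has |s| = 3 ≥ p, so it would
have to be pumpable; but pumping up (i = 2, 3, ...) produces ever longer strings, which cannot all lie in the
finite language L. So the pumping property fails for every p ≤ 3.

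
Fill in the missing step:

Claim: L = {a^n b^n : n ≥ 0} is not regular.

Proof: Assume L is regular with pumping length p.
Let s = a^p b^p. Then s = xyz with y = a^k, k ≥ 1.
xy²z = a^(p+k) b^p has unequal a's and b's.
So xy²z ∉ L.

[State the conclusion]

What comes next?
This contradicts the pumping lemma for regular languages,
which guarantees xy^i z ∈ L for all i ≥ 0.

Since our assumption that L is regular leads to a contradiction,
we conclude that L = {a^n b^n : n ≥ 0} is NOT regular. ∎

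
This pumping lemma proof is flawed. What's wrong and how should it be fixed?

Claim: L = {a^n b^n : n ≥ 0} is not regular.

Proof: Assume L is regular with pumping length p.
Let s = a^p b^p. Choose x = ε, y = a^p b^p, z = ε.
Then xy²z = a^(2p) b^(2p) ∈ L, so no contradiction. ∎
Error: The decomposition violates |xy| ≤ p. With y = a^p b^p, |xy| = |y| = 2p > p. (The proof also miscomputes xy²z, which would be a^p b^p a^p b^p rather than a^(2p) b^(2p), and it wrongly treats one harmless decomposition as settling the matter — the prover does not get to choose the decomposition.)

Correction: The pumping lemma requires |xy| ≤ p, and the argument must handle every decomposition satisfying |xy| ≤ p, |y| ≥ 1. Since s starts with p a's, any such y consists only of a's, say y = a^k with k ≥ 1. Then xy²z = a^(p+k) b^p has unequal numbers of a's and b's, so xy²z ∉ L — the required contradiction.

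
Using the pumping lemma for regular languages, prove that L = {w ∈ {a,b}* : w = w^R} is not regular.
Assume for contradiction that L is regular, and let p ≥ 1 be the pumping length given by the pumping lemma.
Choose s = a^p b a^p. Then s ∈ L (it reads the same in both directions) and |s| = 2p + 1 ≥ p.
By the pumping lemma, s = xyz for some x, y, z with |xy| ≤ p, |y| ≥ 1, and xy^i z ∈ L for every i ≥ 0.
Since |xy| ≤ p and the first p symbols of s are all a's, y = a^k for some k with 1 ≤ k ≤ p.

Take i = 2: xy²z = a^(p + k) b a^p.
Its reversal is a^p b a^(p + k). These differ because the block of a's before the unique b has length p + k in one and p in the other, and p + k ≠ p since k ≥ 1. So xy²z is not a palindrome, i.e. xy²z ∉ L.

This contradicts the pumping lemma, which requires xy^i z ∈ L for all i ≥ 0.
Hence L = {w ∈ {a,b}* : w = w^R} is not regular. ∎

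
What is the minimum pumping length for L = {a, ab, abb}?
p = 4

For a finite language L, the pumping lemma holds vacuously if p > max|s| for s ∈ L.

The longest string in L = {a, ab, abb} has length 3.
If p = 4, then no string s ∈ L has |s| ≥ p, so the condition is vacuously true.

The minimum pumping length is p = 4.

Why no smaller p works: for any p ≤ 3, the longest string s ∈ L has |s| = 3 ≥ p, so it would
have to be pumpable; but pumping up (i = 2, 3, ...) produces ever longer strings, which cannot all lie in the
finite language L. So the pumping property fails for every p ≤ 3.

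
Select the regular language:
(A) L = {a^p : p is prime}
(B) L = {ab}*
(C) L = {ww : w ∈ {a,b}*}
(B) {ab}*

(B) L = {ab}* is regular.

This can be recognized by a finite automaton (DFA/NFA).
Regular expressions like {ab}* define regular languages.

The other choices are not regular:
- {ww : w ∈ {a,b}*}: After pumping, the two halves no longer match
- {a^p : p is prime}: After pumping, the length becomes composite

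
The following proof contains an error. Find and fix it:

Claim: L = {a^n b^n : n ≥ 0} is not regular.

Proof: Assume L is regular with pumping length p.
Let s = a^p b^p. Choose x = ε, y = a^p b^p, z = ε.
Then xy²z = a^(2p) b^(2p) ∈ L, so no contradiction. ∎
Error: The decomposition violates |xy| ≤ p. With y = a^p b^p, |xy| = |y| = 2p > p. (The proof also miscomputes xy²z, which would be a^p b^p a^p b^p rather than a^(2p) b^(2p), and it wrongly treats one harmless decomposition as settling the matter — the prover does not get to choose the decomposition.)

Correction: The pumping lemma requires |xy| ≤ p, and the argument must handle every decomposition satisfying |xy| ≤ p, |y| ≥ 1. Since s starts with p a's, any such y consists only of a's, say y = a^k with k ≥ 1. Then xy²z = a^(p+k) b^p has unequal numbers of a's and b's, so xy²z ∉ L — the required contradiction.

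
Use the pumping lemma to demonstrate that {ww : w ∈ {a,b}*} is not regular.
Assume for contradiction that L is regular, and let p ≥ 1 be the pumping length given by the pumping lemma.
Choose s = a^p b a^p b. Then s ∈ L (take w = a^p b) and |s| = 2p + 2 ≥ p.
By the pumping lemma, s = xyz for some x, y, z with |xy| ≤ p, |y| ≥ 1, and xy^i z ∈ L for every i ≥ 0.
Since |xy| ≤ p and the first p symbols of s are all a's, y = a^k for some k with 1 ≤ k ≤ p.

Take i = 2: t = xy²z = a^(p + k) b a^p b.
Suppose t = uu for some string u. The string t contains exactly two b's and ends in b, so u contains exactly one b and ends in b; hence u = a^j b for some j, and uu = a^j b a^j b. Comparing with t = a^(p + k) b a^p b forces j = p + k (first block) and j = p (second block), which is impossible since k ≥ 1. So t ∉ L.

This contradicts the pumping lemma, which requires xy^i z ∈ L for all i ≥ 0.
Hence L = {ww : w ∈ {a,b}*} is not regular. ∎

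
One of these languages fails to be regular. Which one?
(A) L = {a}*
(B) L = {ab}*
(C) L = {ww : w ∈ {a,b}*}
(C) {ww : w ∈ {a,b}*}

(C) L = {ww : w ∈ {a,b}*} is NOT regular.

The pumping lemma can be used to prove this:
After pumping, the two halves no longer match

The other languages are regular because they can be recognized by finite automata.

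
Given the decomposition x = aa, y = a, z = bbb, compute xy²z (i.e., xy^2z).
aaaabbb

Given x = 'aa', y = 'a', z = 'bbb' and i = 2:

xy^2z = x + y·y·...·y (2 times) + z
       = 'aa' + 'a'^2 + 'bbb'
       = 'aa' + 'aa' + 'bbb'
       = 'aaaabbb'

The pumped string is 'aaaabbb' with length 7.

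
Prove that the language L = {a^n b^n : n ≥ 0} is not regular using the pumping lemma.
Assume for contradiction that L is regular, and let p ≥ 1 be the pumping length given by the pumping lemma.
Choose s = a^p b^p. Then s ∈ L and |s| = 2p ≥ p.
By the pumping lemma, s = xyz for some x, y, z with |xy| ≤ p, |y| ≥ 1, and xy^i z ∈ L for every i ≥ 0.
Since |xy| ≤ p and the first p symbols of s are all a's, we must have y = a^k for some k with 1 ≤ k ≤ p.

Take i = 2: xy²z = a^(p + k) b^p.
This string has p + k a's but p b's, and p + k > p because k ≥ 1. So xy²z ∉ L.

This contradicts the pumping lemma, which requires xy^i z ∈ L for all i ≥ 0.
Hence L = {a^n b^n : n ≥ 0} is not regular. ∎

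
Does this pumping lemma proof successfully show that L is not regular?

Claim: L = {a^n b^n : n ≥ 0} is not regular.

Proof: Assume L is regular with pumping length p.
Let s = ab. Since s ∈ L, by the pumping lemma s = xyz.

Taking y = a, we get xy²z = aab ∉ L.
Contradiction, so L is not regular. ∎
The proof is INCORRECT.

Error: The string s = ab may be shorter than p.
The pumping lemma only applies to strings with |s| ≥ p, and p is not under our control.
We must choose s in terms of p, e.g. s = a^p b^p, to ensure |s| ≥ p.
(The proof also fixes one particular y; a valid argument must handle every decomposition with |xy| ≤ p and |y| ≥ 1 — for s = a^p b^p this forces y = a^k, and then xy²z = a^(p+k) b^p ∉ L.)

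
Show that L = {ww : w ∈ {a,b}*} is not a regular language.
Assume for contradiction that L is regular, and let p ≥ 1 be the pumping length given by the pumping lemma.
Choose s = a^p b a^p b. Then s ∈ L (take w = a^p b) and |s| = 2p + 2 ≥ p.
By the pumping lemma, s = xyz for some x, y, z with |xy| ≤ p, |y| ≥ 1, and xy^i z ∈ L for every i ≥ 0.
Since |xy| ≤ p and the first p symbols of s are all a's, y = a^k for some k with 1 ≤ k ≤ p.

Take i = 2: t = xy²z = a^(p + k) b a^p b.
Suppose t = uu for some string u. The string t contains exactly two b's and ends in b, so u contains exactly one b and ends in b; hence u = a^j b for some j, and uu = a^j b a^j b. Comparing with t = a^(p + k) b a^p b forces j = p + k (first block) and j = p (second block), which is impossible since k ≥ 1. So t ∉ L.

This contradicts the pumping lemma, which requires xy^i z ∈ L for all i ≥ 0.
Hence L = {ww : w ∈ {a,b}*} is not regular. ∎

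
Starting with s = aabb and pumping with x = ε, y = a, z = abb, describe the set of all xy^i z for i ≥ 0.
{xy^i z : i ≥ 0} = {a^(i+1) b^2 : i ≥ 0} = {abb, aabb, aaabb, ...}

With x = ε, y = a, z = abb: Starting with aabb and pumping the first 'a' (z = abb keeps the second 'a'), we get strings with i+1 a's followed by 2 b's for i = 0, 1, 2, ...; note bb is not produced because z always contributes one a.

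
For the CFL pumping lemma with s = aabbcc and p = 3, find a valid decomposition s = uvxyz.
u='aa', v='b', x='b', y='c', z='c'

For s = aabbcc with pumping length p = 3:

One valid decomposition:
- u = 'aa'
- v = 'b'
- x = 'b'
- y = 'c'
- z = 'c'

Verification:
- uvxyz = 'aa' + 'b' + 'b' + 'c' + 'c' = aabbcc ✓
- |vxy| = |'bbc'| = 3 ≤ 3 ✓
- |vy| = |'bc'| = 2 > 0 ✓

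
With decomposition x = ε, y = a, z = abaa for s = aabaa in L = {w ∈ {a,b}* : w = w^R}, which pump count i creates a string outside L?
i = 0

xy⁰z = ε · ε · abaa = abaa; abaa reversed is aaba ≠ abaa, so it is not a palindrome and is not in L.
(Other choices also work, e.g. i = 2, 3; only i = 1 is guaranteed to stay in L since xy¹z = s.)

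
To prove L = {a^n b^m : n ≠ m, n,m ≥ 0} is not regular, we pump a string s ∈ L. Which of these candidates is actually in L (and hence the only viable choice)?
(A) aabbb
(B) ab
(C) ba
(A) aabbb

The pumping lemma is applied to a string s that lies in L, so first check membership of each option:
- (A) aabbb = a^2 b^3 with 2 ≠ 3, so it is in L ✓
- (B) ab = a^1 b^1 has n = m = 1, so it is not in L ✗
- (C) ba has an a after a b, so it is not of the form a^n b^m and is not in L ✗

Only (A) aabbb is in L, so it is the only candidate that could play the role of s.
(In a complete proof one picks s in terms of the pumping length p so that |s| ≥ p is guaranteed; a fixed string like aabbb illustrates the shape of such an s.)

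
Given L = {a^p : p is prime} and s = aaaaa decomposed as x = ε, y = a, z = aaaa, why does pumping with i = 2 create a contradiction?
xy²z = aaaaaa ∉ L

Pumping with i = 2 replaces y = a by y² = aa:
- Original: s = xyz = aaaaa; aaaaa has length 5, which is prime, so it is in L
- Pumped: xy²z = ε · aa · aaaa = aaaaaa
- aaaaaa has length 6 = 2 × 3, which is not prime, so it is not in L

The pumping lemma would require xy²z ∈ L, so this decomposition yields a contradiction.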